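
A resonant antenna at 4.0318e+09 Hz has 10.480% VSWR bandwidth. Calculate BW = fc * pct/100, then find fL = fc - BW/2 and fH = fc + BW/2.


BW = 4.0318e+09 * 10.480/100 = 4.225326e+08 Hz
fL = 4.0318e+09 - 4.225326e+08/2 = 3.821e+09 Hz
fH = 4.0318e+09 + 4.225326e+08/2 = 4.243e+09 Hz

BW=4.225e+08 Hz, fL=3.821e+09 Hz, fH=4.243e+09 Hz


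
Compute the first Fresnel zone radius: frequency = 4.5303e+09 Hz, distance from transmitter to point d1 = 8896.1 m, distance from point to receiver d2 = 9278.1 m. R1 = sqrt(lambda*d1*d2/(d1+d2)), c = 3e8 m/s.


lambda = c / f = 3.0000e+08 / 4.5303e+09 = 0.06622078 m
R1 = sqrt(0.06622078 * 8896.1 * 9278.1 / (8896.1 + 9278.1)) = 17.34 m

17.34 m


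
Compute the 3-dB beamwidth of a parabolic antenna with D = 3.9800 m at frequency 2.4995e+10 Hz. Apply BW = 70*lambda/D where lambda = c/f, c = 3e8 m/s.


lambda = c / f = 3.0000e+08 / 2.4995e+10 = 0.01200240 m
BW = 70 * 0.01200240 / 3.9800 = 0.2111 deg

0.2111 deg


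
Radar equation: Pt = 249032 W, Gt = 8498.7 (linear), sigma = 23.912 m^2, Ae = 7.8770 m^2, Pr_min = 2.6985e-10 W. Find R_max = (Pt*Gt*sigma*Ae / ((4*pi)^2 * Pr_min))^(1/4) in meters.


R^4 = 249032*8498.7*23.912*7.8770 / ((4*pi)^2 * 2.6985e-10) = 9.354967e+18
R_max = 9.354967e+18^0.25 = 55305 m

55305 m


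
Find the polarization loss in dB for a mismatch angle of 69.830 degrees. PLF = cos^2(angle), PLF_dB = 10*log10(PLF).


PLF_linear = cos^2(69.830 deg) = 0.1188917
PLF_dB = 10 * log10(0.1188917) = -9.248 dB

-9.248 dB


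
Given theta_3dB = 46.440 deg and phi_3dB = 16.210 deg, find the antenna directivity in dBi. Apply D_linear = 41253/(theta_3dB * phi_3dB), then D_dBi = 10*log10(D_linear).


D_linear = 41253 / (46.440 * 16.210) = 54.79997
D_dBi = 10 * log10(54.79997) = 17.39 dBi

17.39 dBi


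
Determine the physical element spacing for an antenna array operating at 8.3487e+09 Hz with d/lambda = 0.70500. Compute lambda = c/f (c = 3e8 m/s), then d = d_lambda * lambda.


lambda = c / f = 3.0000e+08 / 8.3487e+09 = 0.03593374 m
d = 0.70500 * 0.03593374 = 0.02533 m

0.02533 m


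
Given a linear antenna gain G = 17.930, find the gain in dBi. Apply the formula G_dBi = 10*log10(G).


G_dBi = 10 * log10(17.930) = 12.54 dBi

12.54 dBi


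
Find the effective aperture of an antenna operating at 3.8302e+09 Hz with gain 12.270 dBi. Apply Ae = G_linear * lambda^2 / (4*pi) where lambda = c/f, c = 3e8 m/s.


lambda = c / f = 3.0000e+08 / 3.8302e+09 = 0.07832489 m
G_linear = 10^(12.270/10) = 16.86553
Ae = G_linear * lambda^2 / (4*pi) = 16.86553 * 0.07832489^2 / (4*pi) = 8.234e-03 m^2

8.234e-03 m^2


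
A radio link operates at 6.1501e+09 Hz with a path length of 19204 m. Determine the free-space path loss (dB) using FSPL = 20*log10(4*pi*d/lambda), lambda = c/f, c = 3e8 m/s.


lambda = c / f = 3.0000e+08 / 6.1501e+09 = 0.04877969 m
FSPL = 20 * log10(4*pi*19204/0.04877969) = 133.9 dB

133.9 dB


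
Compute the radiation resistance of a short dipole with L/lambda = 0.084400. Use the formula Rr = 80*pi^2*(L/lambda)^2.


Rr = 80 * pi^2 * (0.084400)^2 = 80 * 9.869604 * 7.123360e-03 = 5.624 ohm

5.624 ohm


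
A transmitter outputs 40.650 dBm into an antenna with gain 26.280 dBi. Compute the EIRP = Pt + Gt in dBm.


EIRP = Pt + Gt = 40.650 + 26.280 = 66.93 dBm

66.93 dBm


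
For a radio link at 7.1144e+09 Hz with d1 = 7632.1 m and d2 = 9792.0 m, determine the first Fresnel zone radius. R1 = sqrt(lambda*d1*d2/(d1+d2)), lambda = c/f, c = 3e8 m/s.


lambda = c / f = 3.0000e+08 / 7.1144e+09 = 0.04216800 m
R1 = sqrt(0.04216800 * 7632.1 * 9792.0 / (7632.1 + 9792.0)) = 13.45 m

13.45 m


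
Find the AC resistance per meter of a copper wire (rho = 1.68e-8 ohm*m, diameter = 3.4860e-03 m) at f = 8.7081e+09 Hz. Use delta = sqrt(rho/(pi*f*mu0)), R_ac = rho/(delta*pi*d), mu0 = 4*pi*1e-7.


delta = sqrt(1.68e-8 / (pi * 8.7081e+09 * 4*pi*1e-7)) = 6.990578e-07 m
R_ac = 1.68e-8 / (6.990578e-07 * pi * 3.4860e-03) = 2.194 ohm/m

2.194 ohm/m


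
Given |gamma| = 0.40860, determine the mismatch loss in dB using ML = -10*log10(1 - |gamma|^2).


ML = -10 * log10(1 - 0.40860^2) = -10 * log10(0.83304604) = 0.7933 dB

0.7933 dB


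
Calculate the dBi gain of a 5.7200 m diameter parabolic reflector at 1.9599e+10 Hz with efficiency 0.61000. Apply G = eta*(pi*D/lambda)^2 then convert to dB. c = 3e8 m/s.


lambda = c / f = 3.0000e+08 / 1.9599e+10 = 0.01530690 m
G_linear = 0.61000 * (pi * 5.7200 / 0.01530690)^2 = 840711.8
G_dBi = 10 * log10(840711.8) = 59.25 dBi

59.25 dBi


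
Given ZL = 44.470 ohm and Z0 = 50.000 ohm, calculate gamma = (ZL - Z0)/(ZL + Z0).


gamma = (44.470 - 50.000) / (44.470 + 50.000) = -0.05854

-0.05854


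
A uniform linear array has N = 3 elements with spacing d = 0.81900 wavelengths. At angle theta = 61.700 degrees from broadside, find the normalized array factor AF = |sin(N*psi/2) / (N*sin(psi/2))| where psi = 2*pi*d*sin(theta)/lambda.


psi = 2*pi*0.81900*sin(61.700 deg) = 4.530874 rad
AF = |sin(3*4.530874/2) / (3*sin(4.530874/2))| = 0.2130

0.2130


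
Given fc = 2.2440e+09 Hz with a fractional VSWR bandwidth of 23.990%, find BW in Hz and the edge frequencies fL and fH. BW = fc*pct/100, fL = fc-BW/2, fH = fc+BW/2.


BW = 2.2440e+09 * 23.990/100 = 5.383356e+08 Hz
fL = 2.2440e+09 - 5.383356e+08/2 = 1.975e+09 Hz
fH = 2.2440e+09 + 5.383356e+08/2 = 2.513e+09 Hz

BW=5.383e+08 Hz, fL=1.975e+09 Hz, fH=2.513e+09 Hz


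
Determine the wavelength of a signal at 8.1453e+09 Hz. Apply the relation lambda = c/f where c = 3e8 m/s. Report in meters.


lambda = c / f = 3.0000e+08 / 8.1453e+09 = 0.03683 m

0.03683 m


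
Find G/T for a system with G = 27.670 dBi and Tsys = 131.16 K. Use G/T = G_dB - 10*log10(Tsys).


G/T = 27.670 - 10*log10(131.16) = 27.670 - 21.17801 = 6.492 dB/K

6.492 dB/K


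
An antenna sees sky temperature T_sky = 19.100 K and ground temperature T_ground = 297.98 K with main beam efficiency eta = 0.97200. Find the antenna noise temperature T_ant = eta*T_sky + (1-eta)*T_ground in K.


T_ant = 0.97200 * 19.100 + (1 - 0.97200) * 297.98 = 26.91 K

26.91 K


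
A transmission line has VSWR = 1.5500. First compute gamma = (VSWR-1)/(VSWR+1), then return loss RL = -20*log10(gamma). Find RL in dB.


gamma = (1.5500 - 1) / (1.5500 + 1) = 0.2156863
RL = -20 * log10(0.2156863) = 13.32 dB

13.32 dB


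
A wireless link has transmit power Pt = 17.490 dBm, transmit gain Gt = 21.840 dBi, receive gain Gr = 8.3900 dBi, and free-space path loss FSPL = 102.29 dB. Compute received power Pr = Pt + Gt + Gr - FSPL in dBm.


Pr = 17.490 + 21.840 + 8.3900 - 102.29 = -54.57 dBm

-54.57 dBm


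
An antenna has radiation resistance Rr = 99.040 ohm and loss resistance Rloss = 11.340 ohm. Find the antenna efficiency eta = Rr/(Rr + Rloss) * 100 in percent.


eta = 99.040 / (99.040 + 11.340) * 100 = 89.73%

89.73%


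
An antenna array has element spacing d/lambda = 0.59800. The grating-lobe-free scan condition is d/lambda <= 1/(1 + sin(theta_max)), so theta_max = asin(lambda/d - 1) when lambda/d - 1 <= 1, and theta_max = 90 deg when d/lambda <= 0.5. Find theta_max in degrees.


lambda/d - 1 = 1/0.59800 - 1 = 0.6722408
theta_max = asin(0.6722408) = 42.24 deg

42.24 deg


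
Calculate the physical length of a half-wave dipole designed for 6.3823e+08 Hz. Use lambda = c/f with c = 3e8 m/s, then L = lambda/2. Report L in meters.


lambda = c / f = 3.0000e+08 / 6.3823e+08 = 0.4700500 m
L = lambda / 2 = 0.4700500 / 2 = 0.2350 m

0.2350 m


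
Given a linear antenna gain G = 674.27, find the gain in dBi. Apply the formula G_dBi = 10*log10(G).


G_dBi = 10 * log10(674.27) = 28.29 dBi

28.29 dBi


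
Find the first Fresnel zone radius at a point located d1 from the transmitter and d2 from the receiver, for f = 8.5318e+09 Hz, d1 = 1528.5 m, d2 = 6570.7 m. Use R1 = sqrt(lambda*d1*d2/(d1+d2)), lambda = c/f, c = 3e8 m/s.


lambda = c / f = 3.0000e+08 / 8.5318e+09 = 0.03516257 m
R1 = sqrt(0.03516257 * 1528.5 * 6570.7 / (1528.5 + 6570.7)) = 6.603 m

6.603 m


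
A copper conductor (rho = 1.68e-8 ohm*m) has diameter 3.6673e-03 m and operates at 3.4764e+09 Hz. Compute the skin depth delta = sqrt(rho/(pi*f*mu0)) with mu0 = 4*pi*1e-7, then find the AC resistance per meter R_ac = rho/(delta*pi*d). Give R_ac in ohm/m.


delta = sqrt(1.68e-8 / (pi * 3.4764e+09 * 4*pi*1e-7)) = 1.106394e-06 m
R_ac = 1.68e-8 / (1.106394e-06 * pi * 3.6673e-03) = 1.318 ohm/m

1.318 ohm/m


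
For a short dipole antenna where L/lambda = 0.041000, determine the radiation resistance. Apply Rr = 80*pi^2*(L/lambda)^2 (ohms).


Rr = 80 * pi^2 * (0.041000)^2 = 80 * 9.869604 * 1.681000e-03 = 1.327 ohm

1.327 ohm


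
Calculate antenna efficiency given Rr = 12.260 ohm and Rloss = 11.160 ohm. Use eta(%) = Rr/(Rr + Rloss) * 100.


eta = 12.260 / (12.260 + 11.160) * 100 = 52.35%

52.35%


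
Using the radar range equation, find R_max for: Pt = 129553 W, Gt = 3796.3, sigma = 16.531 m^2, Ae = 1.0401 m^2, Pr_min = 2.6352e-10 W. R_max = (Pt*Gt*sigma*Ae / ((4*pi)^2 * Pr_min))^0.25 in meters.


R^4 = 129553*3796.3*16.531*1.0401 / ((4*pi)^2 * 2.6352e-10) = 2.032118e+17
R_max = 2.032118e+17^0.25 = 21232 m

21232 m


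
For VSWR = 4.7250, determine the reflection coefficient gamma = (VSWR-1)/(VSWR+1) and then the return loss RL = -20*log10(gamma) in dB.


gamma = (4.7250 - 1) / (4.7250 + 1) = 0.6506550
RL = -20 * log10(0.6506550) = 3.733 dB

3.733 dB


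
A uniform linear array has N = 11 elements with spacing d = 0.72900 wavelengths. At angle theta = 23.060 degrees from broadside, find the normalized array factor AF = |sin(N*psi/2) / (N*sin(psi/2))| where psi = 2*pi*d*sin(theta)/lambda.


psi = 2*pi*0.72900*sin(23.060 deg) = 1.794136 rad
AF = |sin(11*1.794136/2) / (11*sin(1.794136/2))| = 0.04986

0.04986


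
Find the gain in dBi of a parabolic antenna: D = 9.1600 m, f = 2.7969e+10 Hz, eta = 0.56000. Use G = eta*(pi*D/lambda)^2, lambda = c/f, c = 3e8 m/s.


lambda = c / f = 3.0000e+08 / 2.7969e+10 = 0.01072616 m
G_linear = 0.56000 * (pi * 9.1600 / 0.01072616)^2 = 4.030790e+06
G_dBi = 10 * log10(4.030790e+06) = 66.05 dBi

66.05 dBi


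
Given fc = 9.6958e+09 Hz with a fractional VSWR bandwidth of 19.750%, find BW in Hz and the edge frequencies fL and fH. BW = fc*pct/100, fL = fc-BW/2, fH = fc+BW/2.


BW = 9.6958e+09 * 19.750/100 = 1.914920e+09 Hz
fL = 9.6958e+09 - 1.914920e+09/2 = 8.738e+09 Hz
fH = 9.6958e+09 + 1.914920e+09/2 = 1.065e+10 Hz

BW=1.915e+09 Hz, fL=8.738e+09 Hz, fH=1.065e+10 Hz


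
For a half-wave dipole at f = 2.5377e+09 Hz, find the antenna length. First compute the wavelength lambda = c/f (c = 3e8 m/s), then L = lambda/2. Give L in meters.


lambda = c / f = 3.0000e+08 / 2.5377e+09 = 0.1182173 m
L = lambda / 2 = 0.1182173 / 2 = 0.05911 m

0.05911 m


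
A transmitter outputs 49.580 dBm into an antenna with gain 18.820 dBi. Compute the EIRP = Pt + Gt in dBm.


EIRP = Pt + Gt = 49.580 + 18.820 = 68.40 dBm

68.40 dBm


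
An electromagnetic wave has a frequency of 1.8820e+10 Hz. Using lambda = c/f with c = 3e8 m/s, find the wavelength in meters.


lambda = c / f = 3.0000e+08 / 1.8820e+10 = 0.01594 m

0.01594 m


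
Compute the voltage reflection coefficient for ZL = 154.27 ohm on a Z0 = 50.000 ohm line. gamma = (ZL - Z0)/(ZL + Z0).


gamma = (154.27 - 50.000) / (154.27 + 50.000) = 0.5105

0.5105


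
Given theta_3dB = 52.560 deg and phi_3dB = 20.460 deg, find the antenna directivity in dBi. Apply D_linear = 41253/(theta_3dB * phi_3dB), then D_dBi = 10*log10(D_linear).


D_linear = 41253 / (52.560 * 20.460) = 38.36141
D_dBi = 10 * log10(38.36141) = 15.84 dBi

15.84 dBi


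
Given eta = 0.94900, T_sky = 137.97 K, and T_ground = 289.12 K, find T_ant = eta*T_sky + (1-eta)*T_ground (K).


T_ant = 0.94900 * 137.97 + (1 - 0.94900) * 289.12 = 145.7 K

145.7 K


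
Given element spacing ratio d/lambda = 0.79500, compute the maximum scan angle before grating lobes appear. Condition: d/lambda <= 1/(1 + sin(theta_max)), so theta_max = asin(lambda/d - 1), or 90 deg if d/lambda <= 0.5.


lambda/d - 1 = 1/0.79500 - 1 = 0.2578616
theta_max = asin(0.2578616) = 14.94 deg

14.94 deg


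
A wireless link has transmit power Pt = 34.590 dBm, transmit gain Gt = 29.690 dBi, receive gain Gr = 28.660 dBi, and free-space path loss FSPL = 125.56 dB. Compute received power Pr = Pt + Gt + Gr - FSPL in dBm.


Pr = 34.590 + 29.690 + 28.660 - 125.56 = -32.62 dBm

-32.62 dBm


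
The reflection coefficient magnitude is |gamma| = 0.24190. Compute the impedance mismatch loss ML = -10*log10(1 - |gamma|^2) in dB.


ML = -10 * log10(1 - 0.24190^2) = -10 * log10(0.94148439) = 0.2619 dB

0.2619 dB


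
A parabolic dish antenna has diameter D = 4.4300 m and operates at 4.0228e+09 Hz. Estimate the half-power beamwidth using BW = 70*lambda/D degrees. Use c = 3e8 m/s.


lambda = c / f = 3.0000e+08 / 4.0228e+09 = 0.07457492 m
BW = 70 * 0.07457492 / 4.4300 = 1.178 deg

1.178 deg


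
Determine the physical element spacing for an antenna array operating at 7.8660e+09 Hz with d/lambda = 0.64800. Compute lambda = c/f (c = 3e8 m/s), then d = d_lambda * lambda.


lambda = c / f = 3.0000e+08 / 7.8660e+09 = 0.03813883 m
d = 0.64800 * 0.03813883 = 0.02471 m

0.02471 m


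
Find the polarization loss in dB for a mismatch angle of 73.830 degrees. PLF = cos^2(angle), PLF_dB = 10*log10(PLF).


PLF_linear = cos^2(73.830 deg) = 0.07755571
PLF_dB = 10 * log10(0.07755571) = -11.10 dB

-11.10 dB


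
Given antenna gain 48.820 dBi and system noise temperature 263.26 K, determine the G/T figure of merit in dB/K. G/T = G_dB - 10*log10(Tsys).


G/T = 48.820 - 10*log10(263.26) = 48.820 - 24.20385 = 24.62 dB/K

24.62 dB/K


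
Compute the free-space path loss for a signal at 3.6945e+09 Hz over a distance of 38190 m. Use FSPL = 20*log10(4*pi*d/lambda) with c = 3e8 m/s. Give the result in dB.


lambda = c / f = 3.0000e+08 / 3.6945e+09 = 0.08120179 m
FSPL = 20 * log10(4*pi*38190/0.08120179) = 135.4 dB

135.4 dB


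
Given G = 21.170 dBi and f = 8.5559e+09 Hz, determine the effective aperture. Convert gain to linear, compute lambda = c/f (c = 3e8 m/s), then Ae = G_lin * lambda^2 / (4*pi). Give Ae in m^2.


lambda = c / f = 3.0000e+08 / 8.5559e+09 = 0.03506352 m
G_linear = 10^(21.170/10) = 130.9182
Ae = G_linear * lambda^2 / (4*pi) = 130.9182 * 0.03506352^2 / (4*pi) = 0.01281 m^2

0.01281 m^2


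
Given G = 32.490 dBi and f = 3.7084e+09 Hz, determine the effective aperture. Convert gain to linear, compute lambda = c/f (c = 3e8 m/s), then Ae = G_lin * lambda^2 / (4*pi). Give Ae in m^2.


lambda = c / f = 3.0000e+08 / 3.7084e+09 = 0.08089742 m
G_linear = 10^(32.490/10) = 1774.189
Ae = G_linear * lambda^2 / (4*pi) = 1774.189 * 0.08089742^2 / (4*pi) = 0.9240 m^2

0.9240 m^2


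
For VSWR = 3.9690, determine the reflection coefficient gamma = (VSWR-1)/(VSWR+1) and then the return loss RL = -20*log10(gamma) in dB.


gamma = (3.9690 - 1) / (3.9690 + 1) = 0.5975045
RL = -20 * log10(0.5975045) = 4.473 dB

4.473 dB


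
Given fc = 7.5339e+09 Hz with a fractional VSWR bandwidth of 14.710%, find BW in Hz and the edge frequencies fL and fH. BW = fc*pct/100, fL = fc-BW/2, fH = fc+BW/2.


BW = 7.5339e+09 * 14.710/100 = 1.108237e+09 Hz
fL = 7.5339e+09 - 1.108237e+09/2 = 6.980e+09 Hz
fH = 7.5339e+09 + 1.108237e+09/2 = 8.088e+09 Hz

BW=1.108e+09 Hz, fL=6.980e+09 Hz, fH=8.088e+09 Hz


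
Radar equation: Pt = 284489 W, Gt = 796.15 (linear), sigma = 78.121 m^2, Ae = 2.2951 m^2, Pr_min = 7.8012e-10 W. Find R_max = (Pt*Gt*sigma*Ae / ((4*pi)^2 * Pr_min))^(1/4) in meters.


R^4 = 284489*796.15*78.121*2.2951 / ((4*pi)^2 * 7.8012e-10) = 3.296466e+17
R_max = 3.296466e+17^0.25 = 23961 m

23961 m


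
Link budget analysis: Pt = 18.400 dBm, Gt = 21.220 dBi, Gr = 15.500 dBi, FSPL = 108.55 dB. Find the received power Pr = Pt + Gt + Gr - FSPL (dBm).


Pr = 18.400 + 21.220 + 15.500 - 108.55 = -53.43 dBm

-53.43 dBm


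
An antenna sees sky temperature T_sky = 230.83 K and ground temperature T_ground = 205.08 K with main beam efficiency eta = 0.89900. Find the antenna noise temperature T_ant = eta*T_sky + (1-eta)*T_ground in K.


T_ant = 0.89900 * 230.83 + (1 - 0.89900) * 205.08 = 228.2 K

228.2 K


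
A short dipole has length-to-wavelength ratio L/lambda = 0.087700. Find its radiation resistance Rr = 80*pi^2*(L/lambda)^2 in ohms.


Rr = 80 * pi^2 * (0.087700)^2 = 80 * 9.869604 * 7.691290e-03 = 6.073 ohm

6.073 ohm


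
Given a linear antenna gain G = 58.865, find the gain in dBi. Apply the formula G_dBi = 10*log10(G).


G_dBi = 10 * log10(58.865) = 17.70 dBi

17.70 dBi


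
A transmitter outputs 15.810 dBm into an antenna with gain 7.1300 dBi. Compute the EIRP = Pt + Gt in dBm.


EIRP = Pt + Gt = 15.810 + 7.1300 = 22.94 dBm

22.94 dBm


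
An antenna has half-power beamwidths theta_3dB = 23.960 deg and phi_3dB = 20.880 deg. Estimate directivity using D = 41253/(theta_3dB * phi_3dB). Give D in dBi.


D_linear = 41253 / (23.960 * 20.880) = 82.45903
D_dBi = 10 * log10(82.45903) = 19.16 dBi

19.16 dBi


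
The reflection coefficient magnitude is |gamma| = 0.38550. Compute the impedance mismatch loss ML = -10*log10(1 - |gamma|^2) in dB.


ML = -10 * log10(1 - 0.38550^2) = -10 * log10(0.85138975) = 0.6987 dB

0.6987 dB


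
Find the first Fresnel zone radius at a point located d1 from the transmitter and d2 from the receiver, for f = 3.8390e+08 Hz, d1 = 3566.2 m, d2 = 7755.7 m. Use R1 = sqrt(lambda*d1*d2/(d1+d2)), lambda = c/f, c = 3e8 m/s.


lambda = c / f = 3.0000e+08 / 3.8390e+08 = 0.7814535 m
R1 = sqrt(0.7814535 * 3566.2 * 7755.7 / (3566.2 + 7755.7)) = 43.69 m

43.69 m


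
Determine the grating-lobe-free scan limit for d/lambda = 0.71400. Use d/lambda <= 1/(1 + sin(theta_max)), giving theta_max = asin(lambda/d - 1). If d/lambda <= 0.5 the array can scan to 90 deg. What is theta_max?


lambda/d - 1 = 1/0.71400 - 1 = 0.4005602
theta_max = asin(0.4005602) = 23.61 deg

23.61 deg


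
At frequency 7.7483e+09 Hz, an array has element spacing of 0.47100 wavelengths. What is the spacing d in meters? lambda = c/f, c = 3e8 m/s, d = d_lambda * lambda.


lambda = c / f = 3.0000e+08 / 7.7483e+09 = 0.03871817 m
d = 0.47100 * 0.03871817 = 0.01824 m

0.01824 m


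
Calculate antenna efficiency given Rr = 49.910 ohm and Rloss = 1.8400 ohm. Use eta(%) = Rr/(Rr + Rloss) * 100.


eta = 49.910 / (49.910 + 1.8400) * 100 = 96.44%

96.44%


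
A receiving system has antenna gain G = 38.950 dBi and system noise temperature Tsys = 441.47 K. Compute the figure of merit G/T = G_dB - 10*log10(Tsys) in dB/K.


G/T = 38.950 - 10*log10(441.47) = 38.950 - 26.44901 = 12.50 dB/K

12.50 dB/K


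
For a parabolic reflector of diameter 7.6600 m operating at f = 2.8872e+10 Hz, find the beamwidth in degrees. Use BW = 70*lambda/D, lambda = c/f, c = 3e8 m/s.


lambda = c / f = 3.0000e+08 / 2.8872e+10 = 0.01039069 m
BW = 70 * 0.01039069 / 7.6600 = 0.09495 deg

0.09495 deg


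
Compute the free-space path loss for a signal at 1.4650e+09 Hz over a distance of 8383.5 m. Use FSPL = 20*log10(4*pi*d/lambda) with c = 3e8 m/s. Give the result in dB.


lambda = c / f = 3.0000e+08 / 1.4650e+09 = 0.2047782 m
FSPL = 20 * log10(4*pi*8383.5/0.2047782) = 114.2 dB

114.2 dB


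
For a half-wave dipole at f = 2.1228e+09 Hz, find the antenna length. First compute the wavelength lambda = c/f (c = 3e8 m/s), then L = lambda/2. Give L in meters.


lambda = c / f = 3.0000e+08 / 2.1228e+09 = 0.1413228 m
L = lambda / 2 = 0.1413228 / 2 = 0.07066 m

0.07066 m


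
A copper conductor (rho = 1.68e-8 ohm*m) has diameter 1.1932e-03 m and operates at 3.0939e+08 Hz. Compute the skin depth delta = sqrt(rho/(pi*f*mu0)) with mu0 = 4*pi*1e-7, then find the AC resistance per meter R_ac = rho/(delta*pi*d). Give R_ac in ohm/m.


delta = sqrt(1.68e-8 / (pi * 3.0939e+08 * 4*pi*1e-7)) = 3.708699e-06 m
R_ac = 1.68e-8 / (3.708699e-06 * pi * 1.1932e-03) = 1.208 ohm/m

1.208 ohm/m


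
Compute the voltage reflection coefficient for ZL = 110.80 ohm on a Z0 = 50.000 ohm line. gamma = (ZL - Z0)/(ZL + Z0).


gamma = (110.80 - 50.000) / (110.80 + 50.000) = 0.3781

0.3781


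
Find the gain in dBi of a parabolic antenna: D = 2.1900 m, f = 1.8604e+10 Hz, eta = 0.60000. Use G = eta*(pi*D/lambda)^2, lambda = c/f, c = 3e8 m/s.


lambda = c / f = 3.0000e+08 / 1.8604e+10 = 0.01612556 m
G_linear = 0.60000 * (pi * 2.1900 / 0.01612556)^2 = 109221.9
G_dBi = 10 * log10(109221.9) = 50.38 dBi

50.38 dBi


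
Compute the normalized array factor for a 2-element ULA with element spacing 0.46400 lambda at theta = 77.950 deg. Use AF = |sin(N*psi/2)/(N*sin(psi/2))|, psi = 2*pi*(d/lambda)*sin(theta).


psi = 2*pi*0.46400*sin(77.950 deg) = 2.851159 rad
AF = |sin(2*2.851159/2) / (2*sin(2.851159/2))| = 0.1447

0.1447


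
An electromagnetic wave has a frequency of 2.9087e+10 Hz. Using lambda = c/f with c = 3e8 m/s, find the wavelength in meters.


lambda = c / f = 3.0000e+08 / 2.9087e+10 = 0.01031 m

0.01031 m


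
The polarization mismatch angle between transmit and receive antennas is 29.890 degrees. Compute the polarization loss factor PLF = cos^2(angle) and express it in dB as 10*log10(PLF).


PLF_linear = cos^2(29.890 deg) = 0.7516608
PLF_dB = 10 * log10(0.7516608) = -1.240 dB

-1.240 dB


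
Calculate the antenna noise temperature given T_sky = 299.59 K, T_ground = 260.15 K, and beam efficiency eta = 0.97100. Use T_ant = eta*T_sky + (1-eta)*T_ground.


T_ant = 0.97100 * 299.59 + (1 - 0.97100) * 260.15 = 298.4 K

298.4 K


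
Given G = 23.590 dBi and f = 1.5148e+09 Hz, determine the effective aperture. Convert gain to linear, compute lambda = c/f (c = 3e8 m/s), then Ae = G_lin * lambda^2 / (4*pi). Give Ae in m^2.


lambda = c / f = 3.0000e+08 / 1.5148e+09 = 0.1980459 m
G_linear = 10^(23.590/10) = 228.5599
Ae = G_linear * lambda^2 / (4*pi) = 228.5599 * 0.1980459^2 / (4*pi) = 0.7134 m^2

0.7134 m^2


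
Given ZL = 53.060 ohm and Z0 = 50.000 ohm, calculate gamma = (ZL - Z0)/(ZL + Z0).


gamma = (53.060 - 50.000) / (53.060 + 50.000) = 0.02969

0.02969


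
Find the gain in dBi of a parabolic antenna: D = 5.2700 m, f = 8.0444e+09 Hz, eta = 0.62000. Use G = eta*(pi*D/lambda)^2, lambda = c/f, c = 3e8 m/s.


lambda = c / f = 3.0000e+08 / 8.0444e+09 = 0.03729302 m
G_linear = 0.62000 * (pi * 5.2700 / 0.03729302)^2 = 122196.2
G_dBi = 10 * log10(122196.2) = 50.87 dBi

50.87 dBi


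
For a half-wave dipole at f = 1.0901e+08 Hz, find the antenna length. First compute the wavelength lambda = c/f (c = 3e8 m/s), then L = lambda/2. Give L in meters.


lambda = c / f = 3.0000e+08 / 1.0901e+08 = 2.752041 m
L = lambda / 2 = 2.752041 / 2 = 1.376 m

1.376 m


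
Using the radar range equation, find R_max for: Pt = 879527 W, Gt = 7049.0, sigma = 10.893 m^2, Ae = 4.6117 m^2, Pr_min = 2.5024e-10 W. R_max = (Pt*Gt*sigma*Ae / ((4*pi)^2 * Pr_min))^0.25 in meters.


R^4 = 879527*7049.0*10.893*4.6117 / ((4*pi)^2 * 2.5024e-10) = 7.881498e+18
R_max = 7.881498e+18^0.25 = 52985 m

52985 m


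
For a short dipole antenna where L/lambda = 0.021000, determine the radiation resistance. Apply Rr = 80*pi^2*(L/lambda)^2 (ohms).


Rr = 80 * pi^2 * (0.021000)^2 = 80 * 9.869604 * 4.410000e-04 = 0.3482 ohm

0.3482 ohm


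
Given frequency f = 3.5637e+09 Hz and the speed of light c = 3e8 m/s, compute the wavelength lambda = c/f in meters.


lambda = c / f = 3.0000e+08 / 3.5637e+09 = 0.08418 m

0.08418 m


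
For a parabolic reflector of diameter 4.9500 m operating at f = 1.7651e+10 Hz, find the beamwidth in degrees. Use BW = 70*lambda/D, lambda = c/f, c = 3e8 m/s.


lambda = c / f = 3.0000e+08 / 1.7651e+10 = 0.01699620 m
BW = 70 * 0.01699620 / 4.9500 = 0.2404 deg

0.2404 deg


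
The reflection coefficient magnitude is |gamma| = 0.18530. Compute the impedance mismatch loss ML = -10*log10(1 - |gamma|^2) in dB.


ML = -10 * log10(1 - 0.18530^2) = -10 * log10(0.96566391) = 0.1517 dB

0.1517 dB


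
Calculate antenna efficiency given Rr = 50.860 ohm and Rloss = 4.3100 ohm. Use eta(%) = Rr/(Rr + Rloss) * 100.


eta = 50.860 / (50.860 + 4.3100) * 100 = 92.19%

92.19%


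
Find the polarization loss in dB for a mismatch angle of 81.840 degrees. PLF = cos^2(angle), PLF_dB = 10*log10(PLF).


PLF_linear = cos^2(81.840 deg) = 0.02014637
PLF_dB = 10 * log10(0.02014637) = -16.96 dB

-16.96 dB


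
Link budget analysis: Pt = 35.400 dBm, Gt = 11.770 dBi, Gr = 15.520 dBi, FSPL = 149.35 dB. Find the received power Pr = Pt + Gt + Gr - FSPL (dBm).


Pr = 35.400 + 11.770 + 15.520 - 149.35 = -86.66 dBm

-86.66 dBm


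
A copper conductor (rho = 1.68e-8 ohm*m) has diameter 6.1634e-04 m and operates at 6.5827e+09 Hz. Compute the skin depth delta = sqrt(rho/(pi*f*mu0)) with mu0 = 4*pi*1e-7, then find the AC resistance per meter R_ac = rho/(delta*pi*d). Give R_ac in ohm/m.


delta = sqrt(1.68e-8 / (pi * 6.5827e+09 * 4*pi*1e-7)) = 8.040309e-07 m
R_ac = 1.68e-8 / (8.040309e-07 * pi * 6.1634e-04) = 10.79 ohm/m

10.79 ohm/m


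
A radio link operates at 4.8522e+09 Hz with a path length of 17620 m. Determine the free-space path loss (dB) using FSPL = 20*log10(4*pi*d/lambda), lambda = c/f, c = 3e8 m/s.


lambda = c / f = 3.0000e+08 / 4.8522e+09 = 0.06182762 m
FSPL = 20 * log10(4*pi*17620/0.06182762) = 131.1 dB

131.1 dB


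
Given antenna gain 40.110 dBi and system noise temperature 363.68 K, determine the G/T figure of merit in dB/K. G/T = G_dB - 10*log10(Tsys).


G/T = 40.110 - 10*log10(363.68) = 40.110 - 25.60719 = 14.50 dB/K

14.50 dB/K


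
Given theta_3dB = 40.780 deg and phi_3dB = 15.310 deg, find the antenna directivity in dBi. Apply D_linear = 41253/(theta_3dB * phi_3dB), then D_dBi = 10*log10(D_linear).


D_linear = 41253 / (40.780 * 15.310) = 66.07438
D_dBi = 10 * log10(66.07438) = 18.20 dBi

18.20 dBi


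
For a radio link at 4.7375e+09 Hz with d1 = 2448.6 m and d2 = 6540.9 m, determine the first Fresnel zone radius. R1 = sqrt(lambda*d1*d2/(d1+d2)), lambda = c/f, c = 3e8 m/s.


lambda = c / f = 3.0000e+08 / 4.7375e+09 = 0.06332454 m
R1 = sqrt(0.06332454 * 2448.6 * 6540.9 / (2448.6 + 6540.9)) = 10.62 m

10.62 m


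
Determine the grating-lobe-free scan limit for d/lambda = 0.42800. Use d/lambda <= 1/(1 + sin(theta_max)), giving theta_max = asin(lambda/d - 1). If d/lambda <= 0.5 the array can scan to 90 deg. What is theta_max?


lambda/d - 1 = 1/0.42800 - 1 = 1.336449 >= 1
d/lambda <= 0.5, so the array can scan to endfire without grating lobes: theta_max = 90 deg

90 deg


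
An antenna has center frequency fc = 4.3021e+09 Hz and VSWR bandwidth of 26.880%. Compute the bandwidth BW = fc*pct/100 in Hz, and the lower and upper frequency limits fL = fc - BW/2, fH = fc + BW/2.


BW = 4.3021e+09 * 26.880/100 = 1.156404e+09 Hz
fL = 4.3021e+09 - 1.156404e+09/2 = 3.724e+09 Hz
fH = 4.3021e+09 + 1.156404e+09/2 = 4.880e+09 Hz

BW=1.156e+09 Hz, fL=3.724e+09 Hz, fH=4.880e+09 Hz


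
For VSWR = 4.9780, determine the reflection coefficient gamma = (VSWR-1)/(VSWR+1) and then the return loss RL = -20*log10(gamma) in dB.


gamma = (4.9780 - 1) / (4.9780 + 1) = 0.6654399
RL = -20 * log10(0.6654399) = 3.538 dB

3.538 dB


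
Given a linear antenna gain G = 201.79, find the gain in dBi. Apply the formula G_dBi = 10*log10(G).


G_dBi = 10 * log10(201.79) = 23.05 dBi

23.05 dBi


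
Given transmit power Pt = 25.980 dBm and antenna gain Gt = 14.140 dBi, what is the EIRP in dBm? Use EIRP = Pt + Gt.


EIRP = Pt + Gt = 25.980 + 14.140 = 40.12 dBm

40.12 dBm


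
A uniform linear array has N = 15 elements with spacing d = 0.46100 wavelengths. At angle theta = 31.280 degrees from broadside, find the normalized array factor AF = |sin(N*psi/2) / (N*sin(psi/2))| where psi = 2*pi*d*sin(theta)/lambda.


psi = 2*pi*0.46100*sin(31.280 deg) = 1.503948 rad
AF = |sin(15*1.503948/2) / (15*sin(1.503948/2))| = 0.09369

0.09369


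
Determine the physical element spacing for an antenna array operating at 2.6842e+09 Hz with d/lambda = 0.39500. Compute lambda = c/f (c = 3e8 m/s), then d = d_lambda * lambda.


lambda = c / f = 3.0000e+08 / 2.6842e+09 = 0.1117651 m
d = 0.39500 * 0.1117651 = 0.04415 m

0.04415 m


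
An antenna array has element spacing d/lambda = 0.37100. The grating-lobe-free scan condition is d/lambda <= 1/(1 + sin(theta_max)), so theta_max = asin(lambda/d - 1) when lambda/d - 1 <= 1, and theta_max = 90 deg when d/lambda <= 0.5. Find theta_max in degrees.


lambda/d - 1 = 1/0.37100 - 1 = 1.695418 >= 1
d/lambda <= 0.5, so the array can scan to endfire without grating lobes: theta_max = 90 deg

90 deg


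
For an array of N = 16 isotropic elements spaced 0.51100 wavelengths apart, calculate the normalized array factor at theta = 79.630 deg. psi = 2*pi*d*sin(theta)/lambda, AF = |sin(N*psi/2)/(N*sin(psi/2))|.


psi = 2*pi*0.51100*sin(79.630 deg) = 3.158264 rad
AF = |sin(16*3.158264/2) / (16*sin(3.158264/2))| = 8.311e-03

8.311e-03


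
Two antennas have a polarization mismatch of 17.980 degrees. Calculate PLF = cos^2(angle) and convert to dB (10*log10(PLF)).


PLF_linear = cos^2(17.980 deg) = 0.9047136
PLF_dB = 10 * log10(0.9047136) = -0.4349 dB

-0.4349 dB


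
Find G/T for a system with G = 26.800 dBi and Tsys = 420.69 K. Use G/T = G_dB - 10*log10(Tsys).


G/T = 26.800 - 10*log10(420.69) = 26.800 - 26.23962 = 0.5604 dB/K

0.5604 dB/K


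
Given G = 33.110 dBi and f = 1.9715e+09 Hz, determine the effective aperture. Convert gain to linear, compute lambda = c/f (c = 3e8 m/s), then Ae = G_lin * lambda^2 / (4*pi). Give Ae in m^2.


lambda = c / f = 3.0000e+08 / 1.9715e+09 = 0.1521684 m
G_linear = 10^(33.110/10) = 2046.445
Ae = G_linear * lambda^2 / (4*pi) = 2046.445 * 0.1521684^2 / (4*pi) = 3.771 m^2

3.771 m^2


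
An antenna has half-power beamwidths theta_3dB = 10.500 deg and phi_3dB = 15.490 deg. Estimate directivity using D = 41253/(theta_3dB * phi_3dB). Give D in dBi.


D_linear = 41253 / (10.500 * 15.490) = 253.6383
D_dBi = 10 * log10(253.6383) = 24.04 dBi

24.04 dBi


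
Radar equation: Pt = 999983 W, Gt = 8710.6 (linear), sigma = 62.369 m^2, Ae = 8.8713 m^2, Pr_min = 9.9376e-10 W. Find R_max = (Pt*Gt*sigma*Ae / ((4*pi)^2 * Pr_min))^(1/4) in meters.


R^4 = 999983*8710.6*62.369*8.8713 / ((4*pi)^2 * 9.9376e-10) = 3.071111e+19
R_max = 3.071111e+19^0.25 = 74443 m

74443 m


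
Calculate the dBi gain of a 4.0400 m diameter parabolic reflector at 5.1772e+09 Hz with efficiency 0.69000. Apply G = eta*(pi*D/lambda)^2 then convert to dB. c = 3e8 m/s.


lambda = c / f = 3.0000e+08 / 5.1772e+09 = 0.05794638 m
G_linear = 0.69000 * (pi * 4.0400 / 0.05794638)^2 = 33102.36
G_dBi = 10 * log10(33102.36) = 45.20 dBi

45.20 dBi


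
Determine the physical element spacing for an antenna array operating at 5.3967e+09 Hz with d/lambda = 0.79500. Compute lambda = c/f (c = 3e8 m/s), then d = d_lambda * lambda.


lambda = c / f = 3.0000e+08 / 5.3967e+09 = 0.05558953 m
d = 0.79500 * 0.05558953 = 0.04419 m

0.04419 m


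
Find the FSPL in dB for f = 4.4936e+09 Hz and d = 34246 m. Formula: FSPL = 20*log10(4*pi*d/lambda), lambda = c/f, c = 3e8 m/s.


lambda = c / f = 3.0000e+08 / 4.4936e+09 = 0.06676162 m
FSPL = 20 * log10(4*pi*34246/0.06676162) = 136.2 dB

136.2 dB


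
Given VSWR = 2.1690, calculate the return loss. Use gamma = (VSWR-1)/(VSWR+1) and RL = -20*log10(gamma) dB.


gamma = (2.1690 - 1) / (2.1690 + 1) = 0.3688861
RL = -20 * log10(0.3688861) = 8.662 dB

8.662 dB


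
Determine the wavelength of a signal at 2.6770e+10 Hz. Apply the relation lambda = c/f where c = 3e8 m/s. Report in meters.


lambda = c / f = 3.0000e+08 / 2.6770e+10 = 0.01121 m

0.01121 m


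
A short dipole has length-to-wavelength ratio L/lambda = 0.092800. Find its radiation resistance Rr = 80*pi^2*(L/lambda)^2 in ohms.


Rr = 80 * pi^2 * (0.092800)^2 = 80 * 9.869604 * 8.611840e-03 = 6.800 ohm

6.800 ohm


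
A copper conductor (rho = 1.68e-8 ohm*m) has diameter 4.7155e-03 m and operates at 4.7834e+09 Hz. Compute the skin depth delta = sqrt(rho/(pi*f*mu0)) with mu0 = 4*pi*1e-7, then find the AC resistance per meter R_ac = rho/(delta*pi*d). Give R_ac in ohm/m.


delta = sqrt(1.68e-8 / (pi * 4.7834e+09 * 4*pi*1e-7)) = 9.432057e-07 m
R_ac = 1.68e-8 / (9.432057e-07 * pi * 4.7155e-03) = 1.202 ohm/m

1.202 ohm/m


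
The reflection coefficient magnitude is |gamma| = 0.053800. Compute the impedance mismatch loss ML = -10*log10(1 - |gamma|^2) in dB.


ML = -10 * log10(1 - 0.053800^2) = -10 * log10(0.99710556) = 0.01259 dB

0.01259 dB


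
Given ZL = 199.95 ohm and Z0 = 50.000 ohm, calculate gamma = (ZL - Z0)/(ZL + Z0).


gamma = (199.95 - 50.000) / (199.95 + 50.000) = 0.5999

0.5999


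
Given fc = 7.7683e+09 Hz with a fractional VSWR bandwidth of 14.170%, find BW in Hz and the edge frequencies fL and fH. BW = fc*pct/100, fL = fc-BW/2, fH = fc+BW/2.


BW = 7.7683e+09 * 14.170/100 = 1.100768e+09 Hz
fL = 7.7683e+09 - 1.100768e+09/2 = 7.218e+09 Hz
fH = 7.7683e+09 + 1.100768e+09/2 = 8.319e+09 Hz

BW=1.101e+09 Hz, fL=7.218e+09 Hz, fH=8.319e+09 Hz


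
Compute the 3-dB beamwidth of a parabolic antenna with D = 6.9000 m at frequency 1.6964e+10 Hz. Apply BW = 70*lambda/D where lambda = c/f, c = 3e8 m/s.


lambda = c / f = 3.0000e+08 / 1.6964e+10 = 0.01768451 m
BW = 70 * 0.01768451 / 6.9000 = 0.1794 deg

0.1794 deg


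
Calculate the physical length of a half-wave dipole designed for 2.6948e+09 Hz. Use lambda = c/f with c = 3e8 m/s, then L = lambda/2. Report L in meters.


lambda = c / f = 3.0000e+08 / 2.6948e+09 = 0.1113255 m
L = lambda / 2 = 0.1113255 / 2 = 0.05566 m

0.05566 m


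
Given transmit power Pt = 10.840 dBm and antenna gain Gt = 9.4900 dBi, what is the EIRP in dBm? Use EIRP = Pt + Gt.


EIRP = Pt + Gt = 10.840 + 9.4900 = 20.33 dBm

20.33 dBm


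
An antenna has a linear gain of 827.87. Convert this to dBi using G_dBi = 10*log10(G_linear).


G_dBi = 10 * log10(827.87) = 29.18 dBi

29.18 dBi


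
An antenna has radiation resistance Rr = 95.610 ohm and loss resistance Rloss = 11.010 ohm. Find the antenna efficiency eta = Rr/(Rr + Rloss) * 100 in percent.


eta = 95.610 / (95.610 + 11.010) * 100 = 89.67%

89.67%


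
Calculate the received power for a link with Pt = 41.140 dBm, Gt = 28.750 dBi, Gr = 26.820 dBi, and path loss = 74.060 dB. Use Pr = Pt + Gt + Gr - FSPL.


Pr = 41.140 + 28.750 + 26.820 - 74.060 = 22.65 dBm

22.65 dBm


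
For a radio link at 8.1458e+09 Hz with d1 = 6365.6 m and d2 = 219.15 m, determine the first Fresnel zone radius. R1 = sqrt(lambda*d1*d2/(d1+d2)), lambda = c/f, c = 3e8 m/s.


lambda = c / f = 3.0000e+08 / 8.1458e+09 = 0.03682880 m
R1 = sqrt(0.03682880 * 6365.6 * 219.15 / (6365.6 + 219.15)) = 2.793 m

2.793 m


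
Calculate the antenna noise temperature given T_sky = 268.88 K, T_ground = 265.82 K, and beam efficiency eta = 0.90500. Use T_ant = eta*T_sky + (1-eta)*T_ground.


T_ant = 0.90500 * 268.88 + (1 - 0.90500) * 265.82 = 268.6 K

268.6 K


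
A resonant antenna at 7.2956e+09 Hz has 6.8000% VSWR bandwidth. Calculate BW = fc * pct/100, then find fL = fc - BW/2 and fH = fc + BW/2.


BW = 7.2956e+09 * 6.8000/100 = 4.961008e+08 Hz
fL = 7.2956e+09 - 4.961008e+08/2 = 7.048e+09 Hz
fH = 7.2956e+09 + 4.961008e+08/2 = 7.544e+09 Hz

BW=4.961e+08 Hz, fL=7.048e+09 Hz, fH=7.544e+09 Hz


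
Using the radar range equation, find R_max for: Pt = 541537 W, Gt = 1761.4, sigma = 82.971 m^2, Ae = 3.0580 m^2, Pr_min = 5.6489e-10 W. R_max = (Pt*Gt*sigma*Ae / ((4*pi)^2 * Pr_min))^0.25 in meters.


R^4 = 541537*1761.4*82.971*3.0580 / ((4*pi)^2 * 5.6489e-10) = 2.713103e+18
R_max = 2.713103e+18^0.25 = 40585 m

40585 m


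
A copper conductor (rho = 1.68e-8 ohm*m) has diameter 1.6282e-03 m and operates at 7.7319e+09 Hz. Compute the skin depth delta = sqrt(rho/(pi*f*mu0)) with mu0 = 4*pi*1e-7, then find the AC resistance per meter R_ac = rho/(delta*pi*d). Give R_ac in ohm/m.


delta = sqrt(1.68e-8 / (pi * 7.7319e+09 * 4*pi*1e-7)) = 7.418766e-07 m
R_ac = 1.68e-8 / (7.418766e-07 * pi * 1.6282e-03) = 4.427 ohm/m

4.427 ohm/m


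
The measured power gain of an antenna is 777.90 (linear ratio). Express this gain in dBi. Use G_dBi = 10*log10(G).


G_dBi = 10 * log10(777.90) = 28.91 dBi

28.91 dBi


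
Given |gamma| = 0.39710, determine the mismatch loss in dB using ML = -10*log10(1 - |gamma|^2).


ML = -10 * log10(1 - 0.39710^2) = -10 * log10(0.84231159) = 0.7453 dB

0.7453 dB


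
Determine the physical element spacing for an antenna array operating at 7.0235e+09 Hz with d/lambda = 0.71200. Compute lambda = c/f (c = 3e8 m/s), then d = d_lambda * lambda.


lambda = c / f = 3.0000e+08 / 7.0235e+09 = 0.04271375 m
d = 0.71200 * 0.04271375 = 0.03041 m

0.03041 m


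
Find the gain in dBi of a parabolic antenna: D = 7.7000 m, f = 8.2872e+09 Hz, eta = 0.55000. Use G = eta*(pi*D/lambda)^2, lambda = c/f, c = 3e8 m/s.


lambda = c / f = 3.0000e+08 / 8.2872e+09 = 0.03620041 m
G_linear = 0.55000 * (pi * 7.7000 / 0.03620041)^2 = 245593.5
G_dBi = 10 * log10(245593.5) = 53.90 dBi

53.90 dBi


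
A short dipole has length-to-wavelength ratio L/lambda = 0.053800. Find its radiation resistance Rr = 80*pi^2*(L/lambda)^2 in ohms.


Rr = 80 * pi^2 * (0.053800)^2 = 80 * 9.869604 * 2.894440e-03 = 2.285 ohm

2.285 ohm


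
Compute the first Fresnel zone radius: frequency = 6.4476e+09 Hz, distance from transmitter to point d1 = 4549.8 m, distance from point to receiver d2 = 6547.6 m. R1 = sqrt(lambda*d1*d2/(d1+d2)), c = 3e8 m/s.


lambda = c / f = 3.0000e+08 / 6.4476e+09 = 0.04652894 m
R1 = sqrt(0.04652894 * 4549.8 * 6547.6 / (4549.8 + 6547.6)) = 11.18 m

11.18 m


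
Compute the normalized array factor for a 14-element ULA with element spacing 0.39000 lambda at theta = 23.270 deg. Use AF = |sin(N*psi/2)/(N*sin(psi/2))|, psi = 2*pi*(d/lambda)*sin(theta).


psi = 2*pi*0.39000*sin(23.270 deg) = 0.9680829 rad
AF = |sin(14*0.9680829/2) / (14*sin(0.9680829/2))| = 0.07270

0.07270


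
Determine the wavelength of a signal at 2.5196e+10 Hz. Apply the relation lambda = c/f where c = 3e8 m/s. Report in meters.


lambda = c / f = 3.0000e+08 / 2.5196e+10 = 0.01191 m

0.01191 m


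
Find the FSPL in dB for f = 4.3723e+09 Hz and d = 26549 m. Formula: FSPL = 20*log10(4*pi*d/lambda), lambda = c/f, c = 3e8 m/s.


lambda = c / f = 3.0000e+08 / 4.3723e+09 = 0.06861377 m
FSPL = 20 * log10(4*pi*26549/0.06861377) = 133.7 dB

133.7 dB


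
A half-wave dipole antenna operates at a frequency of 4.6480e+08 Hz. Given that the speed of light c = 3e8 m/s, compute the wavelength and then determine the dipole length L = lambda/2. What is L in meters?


lambda = c / f = 3.0000e+08 / 4.6480e+08 = 0.6454389 m
L = lambda / 2 = 0.6454389 / 2 = 0.3227 m

0.3227 m


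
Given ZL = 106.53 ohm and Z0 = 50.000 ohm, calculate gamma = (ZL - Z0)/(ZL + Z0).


gamma = (106.53 - 50.000) / (106.53 + 50.000) = 0.3611

0.3611


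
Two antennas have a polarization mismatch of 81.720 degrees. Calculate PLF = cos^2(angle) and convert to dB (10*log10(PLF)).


PLF_linear = cos^2(81.720 deg) = 0.02073911
PLF_dB = 10 * log10(0.02073911) = -16.83 dB

-16.83 dB


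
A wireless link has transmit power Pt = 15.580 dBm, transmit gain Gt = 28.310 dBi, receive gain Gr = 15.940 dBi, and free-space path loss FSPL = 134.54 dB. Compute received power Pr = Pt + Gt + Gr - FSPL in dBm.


Pr = 15.580 + 28.310 + 15.940 - 134.54 = -74.71 dBm

-74.71 dBm


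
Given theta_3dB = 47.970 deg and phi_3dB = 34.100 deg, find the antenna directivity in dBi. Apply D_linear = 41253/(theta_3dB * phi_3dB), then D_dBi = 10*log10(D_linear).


D_linear = 41253 / (47.970 * 34.100) = 25.21921
D_dBi = 10 * log10(25.21921) = 14.02 dBi

14.02 dBi


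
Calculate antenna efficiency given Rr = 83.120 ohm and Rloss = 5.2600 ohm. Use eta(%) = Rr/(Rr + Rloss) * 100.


eta = 83.120 / (83.120 + 5.2600) * 100 = 94.05%

94.05%
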